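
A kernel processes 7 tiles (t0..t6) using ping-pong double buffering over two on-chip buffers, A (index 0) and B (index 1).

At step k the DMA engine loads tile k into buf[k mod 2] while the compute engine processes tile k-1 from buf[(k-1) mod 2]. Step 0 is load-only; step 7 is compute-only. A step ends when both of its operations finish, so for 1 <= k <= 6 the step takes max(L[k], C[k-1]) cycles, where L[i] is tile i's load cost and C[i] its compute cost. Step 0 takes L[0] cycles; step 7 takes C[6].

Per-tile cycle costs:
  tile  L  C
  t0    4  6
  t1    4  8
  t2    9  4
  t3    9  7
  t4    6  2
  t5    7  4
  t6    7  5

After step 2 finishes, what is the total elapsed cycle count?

step 0: L[0]=4 → dur=4, Σ=4 | A=load:t0 B=idle [load-only]
step 1: L[1]=4 C[0]=6 → dur=6, Σ=10 | A=compute:t0 B=load:t1 [compute-bound]
step 2: L[2]=9 C[1]=8 → dur=9, Σ=19 | A=load:t2 B=compute:t1 [load-bound]
step 3: L[3]=9 C[2]=4 → dur=9, Σ=28 | A=compute:t2 B=load:t3 [load-bound]
step 4: L[4]=6 C[3]=7 → dur=7, Σ=35 | A=load:t4 B=compute:t3 [compute-bound]
step 5: L[5]=7 C[4]=2 → dur=7, Σ=42 | A=compute:t4 B=load:t5 [load-bound]
step 6: L[6]=7 C[5]=4 → dur=7, Σ=49 | A=load:t6 B=compute:t5 [load-bound]
step 7: C[6]=5 → dur=5, Σ=54 | A=compute:t6 B=idle [compute-only]

end_cycle[2] = 19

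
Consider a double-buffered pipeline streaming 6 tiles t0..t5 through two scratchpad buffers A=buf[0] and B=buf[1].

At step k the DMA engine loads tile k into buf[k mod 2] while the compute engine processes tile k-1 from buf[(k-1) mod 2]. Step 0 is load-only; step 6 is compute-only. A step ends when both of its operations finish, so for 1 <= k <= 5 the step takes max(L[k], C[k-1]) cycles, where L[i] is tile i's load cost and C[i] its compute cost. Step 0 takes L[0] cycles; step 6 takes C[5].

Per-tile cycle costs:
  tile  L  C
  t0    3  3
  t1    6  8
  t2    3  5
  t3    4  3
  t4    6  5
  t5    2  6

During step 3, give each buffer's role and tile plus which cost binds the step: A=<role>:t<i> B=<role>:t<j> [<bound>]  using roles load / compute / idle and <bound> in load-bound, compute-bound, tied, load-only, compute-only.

k=0 load=t0/3c comp=- wait=3 total=3
k=1 load=t1/6c comp=t0/3c wait=6 total=9
k=2 load=t2/3c comp=t1/8c wait=8 total=17
k=3 load=t3/4c comp=t2/5c wait=5 total=22
k=4 load=t4/6c comp=t3/3c wait=6 total=28
k=5 load=t5/2c comp=t4/5c wait=5 total=33
k=6 load=- comp=t5/6c wait=6 total=39

step 3: A=compute:t2 B=load:t3 [compute-bound]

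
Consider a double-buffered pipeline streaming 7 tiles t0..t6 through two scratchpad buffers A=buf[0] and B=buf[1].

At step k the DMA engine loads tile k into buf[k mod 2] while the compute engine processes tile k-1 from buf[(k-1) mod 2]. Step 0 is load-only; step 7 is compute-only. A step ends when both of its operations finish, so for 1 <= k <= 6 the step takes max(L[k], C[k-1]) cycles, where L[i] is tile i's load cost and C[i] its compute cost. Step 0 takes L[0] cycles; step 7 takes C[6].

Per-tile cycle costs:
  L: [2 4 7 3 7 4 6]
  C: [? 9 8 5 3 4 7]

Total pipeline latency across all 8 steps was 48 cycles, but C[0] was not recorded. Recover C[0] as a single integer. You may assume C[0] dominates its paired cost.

C[0] = 5

step 0: dur = L[0]=2 = 2
step 1: dur = max(L[1]=4, C[0]=?) = C[0]  (unknown; binding)
step 2: dur = max(L[2]=7, C[1]=9) = 9
step 3: dur = max(L[3]=3, C[2]=8) = 8
step 4: dur = max(L[4]=7, C[3]=5) = 7
step 5: dur = max(L[5]=4, C[4]=3) = 4
step 6: dur = max(L[6]=6, C[5]=4) = 6
step 7: dur = C[6]=7 = 7
sum of known step durations = 43
dur[1] = total - known = 48 - 43 = 5
C[0] is the binding max in step 1, so C[0] = dur[1] = 5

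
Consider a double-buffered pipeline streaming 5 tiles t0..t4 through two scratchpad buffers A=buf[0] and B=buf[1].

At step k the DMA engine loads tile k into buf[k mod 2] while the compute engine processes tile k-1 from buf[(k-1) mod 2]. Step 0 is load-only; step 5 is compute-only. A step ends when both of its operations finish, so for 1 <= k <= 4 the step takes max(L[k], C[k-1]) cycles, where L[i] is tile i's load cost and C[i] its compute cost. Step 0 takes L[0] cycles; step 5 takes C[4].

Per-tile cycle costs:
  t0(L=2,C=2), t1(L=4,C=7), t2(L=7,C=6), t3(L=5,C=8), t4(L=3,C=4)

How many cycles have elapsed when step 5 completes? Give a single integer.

end_cycle[5] = 31

step 0: L[0]=2 → dur=2, Σ=2 | A=load:t0 B=idle [load-only]
step 1: L[1]=4 C[0]=2 → dur=4, Σ=6 | A=compute:t0 B=load:t1 [load-bound]
step 2: L[2]=7 C[1]=7 → dur=7, Σ=13 | A=load:t2 B=compute:t1 [tied]
step 3: L[3]=5 C[2]=6 → dur=6, Σ=19 | A=compute:t2 B=load:t3 [compute-bound]
step 4: L[4]=3 C[3]=8 → dur=8, Σ=27 | A=load:t4 B=compute:t3 [compute-bound]
step 5: C[4]=4 → dur=4, Σ=31 | A=compute:t4 B=idle [compute-only]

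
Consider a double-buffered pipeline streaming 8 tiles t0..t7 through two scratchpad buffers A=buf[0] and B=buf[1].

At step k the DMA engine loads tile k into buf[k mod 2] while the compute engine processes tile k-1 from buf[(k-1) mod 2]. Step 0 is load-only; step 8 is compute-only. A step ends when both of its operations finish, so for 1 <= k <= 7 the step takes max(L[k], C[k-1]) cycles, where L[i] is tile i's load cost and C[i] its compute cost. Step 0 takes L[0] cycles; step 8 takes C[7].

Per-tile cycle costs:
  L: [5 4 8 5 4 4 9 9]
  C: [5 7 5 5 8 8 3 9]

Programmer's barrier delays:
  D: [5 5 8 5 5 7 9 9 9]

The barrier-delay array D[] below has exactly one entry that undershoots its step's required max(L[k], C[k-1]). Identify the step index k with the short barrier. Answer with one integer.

hazard at step 5

k=0 barrier L[0]=5→5c, D[0]=5 ok
k=1 barrier max(L[1]=4,C[0]=5)→5c, D[1]=5 ok
k=2 barrier max(L[2]=8,C[1]=7)→8c, D[2]=8 ok
k=3 barrier max(L[3]=5,C[2]=5)→5c, D[3]=5 ok
k=4 barrier max(L[4]=4,C[3]=5)→5c, D[4]=5 ok
k=5 barrier max(L[5]=4,C[4]=8)→8c, D[5]=7 SHORT
k=6 barrier max(L[6]=9,C[5]=8)→9c, D[6]=9 ok
k=7 barrier max(L[7]=9,C[6]=3)→9c, D[7]=9 ok
k=8 barrier C[7]=9→9c, D[8]=9 ok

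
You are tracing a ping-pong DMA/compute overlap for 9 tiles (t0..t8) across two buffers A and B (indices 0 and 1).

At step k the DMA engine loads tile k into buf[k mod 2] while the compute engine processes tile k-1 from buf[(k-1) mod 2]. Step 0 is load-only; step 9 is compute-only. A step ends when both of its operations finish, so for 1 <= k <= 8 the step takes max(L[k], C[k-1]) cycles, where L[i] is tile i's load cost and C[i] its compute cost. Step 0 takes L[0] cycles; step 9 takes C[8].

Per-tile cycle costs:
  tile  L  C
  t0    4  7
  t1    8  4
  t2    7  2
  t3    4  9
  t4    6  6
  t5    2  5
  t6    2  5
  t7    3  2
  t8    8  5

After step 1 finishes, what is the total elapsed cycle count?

end_cycle[1] = 12

k=0 load=t0/4c comp=- wait=4 total=4
k=1 load=t1/8c comp=t0/7c wait=8 total=12
k=2 load=t2/7c comp=t1/4c wait=7 total=19
k=3 load=t3/4c comp=t2/2c wait=4 total=23
k=4 load=t4/6c comp=t3/9c wait=9 total=32
k=5 load=t5/2c comp=t4/6c wait=6 total=38
k=6 load=t6/2c comp=t5/5c wait=5 total=43
k=7 load=t7/3c comp=t6/5c wait=5 total=48
k=8 load=t8/8c comp=t7/2c wait=8 total=56
k=9 load=- comp=t8/5c wait=5 total=61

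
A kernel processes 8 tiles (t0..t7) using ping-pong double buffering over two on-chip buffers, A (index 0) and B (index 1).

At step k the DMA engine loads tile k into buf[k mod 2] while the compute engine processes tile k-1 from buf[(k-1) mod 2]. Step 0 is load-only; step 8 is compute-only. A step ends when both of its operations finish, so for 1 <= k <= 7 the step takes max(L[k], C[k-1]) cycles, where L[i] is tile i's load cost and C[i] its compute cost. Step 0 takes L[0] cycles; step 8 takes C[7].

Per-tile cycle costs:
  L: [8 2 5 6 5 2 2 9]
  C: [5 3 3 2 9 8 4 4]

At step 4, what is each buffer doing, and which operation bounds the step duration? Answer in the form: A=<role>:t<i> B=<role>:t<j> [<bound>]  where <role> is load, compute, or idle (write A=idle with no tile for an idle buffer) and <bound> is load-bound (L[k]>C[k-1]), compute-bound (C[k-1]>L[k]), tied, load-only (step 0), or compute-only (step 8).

step 0: L[0]=8 → dur=8, Σ=8 | A=load:t0 B=idle [load-only]
step 1: L[1]=2 C[0]=5 → dur=5, Σ=13 | A=compute:t0 B=load:t1 [compute-bound]
step 2: L[2]=5 C[1]=3 → dur=5, Σ=18 | A=load:t2 B=compute:t1 [load-bound]
step 3: L[3]=6 C[2]=3 → dur=6, Σ=24 | A=compute:t2 B=load:t3 [load-bound]
step 4: L[4]=5 C[3]=2 → dur=5, Σ=29 | A=load:t4 B=compute:t3 [load-bound]
step 5: L[5]=2 C[4]=9 → dur=9, Σ=38 | A=compute:t4 B=load:t5 [compute-bound]
step 6: L[6]=2 C[5]=8 → dur=8, Σ=46 | A=load:t6 B=compute:t5 [compute-bound]
step 7: L[7]=9 C[6]=4 → dur=9, Σ=55 | A=compute:t6 B=load:t7 [load-bound]
step 8: C[7]=4 → dur=4, Σ=59 | A=idle B=compute:t7 [compute-only]

step 4: A=load:t4 B=compute:t3 [load-bound]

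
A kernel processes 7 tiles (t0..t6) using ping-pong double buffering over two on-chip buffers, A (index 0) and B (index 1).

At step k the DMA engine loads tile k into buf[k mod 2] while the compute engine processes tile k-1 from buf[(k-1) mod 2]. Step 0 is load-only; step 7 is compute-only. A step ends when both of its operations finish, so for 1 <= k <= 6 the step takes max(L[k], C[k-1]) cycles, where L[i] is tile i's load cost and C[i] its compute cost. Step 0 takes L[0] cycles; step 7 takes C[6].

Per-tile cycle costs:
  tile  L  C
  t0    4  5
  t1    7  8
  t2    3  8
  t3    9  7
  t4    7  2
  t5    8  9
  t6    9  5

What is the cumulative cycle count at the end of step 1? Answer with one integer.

  0. 4=4c; end=4; A:t0 B:-
  1. max(7,5)=7c; end=11; A:t0 B:t1
  2. max(3,8)=8c; end=19; A:t2 B:t1
  3. max(9,8)=9c; end=28; A:t2 B:t3
  4. max(7,7)=7c; end=35; A:t4 B:t3
  5. max(8,2)=8c; end=43; A:t4 B:t5
  6. max(9,9)=9c; end=52; A:t6 B:t5
  7. 5=5c; end=57; A:t6 B:t5

end_cycle[1] = 11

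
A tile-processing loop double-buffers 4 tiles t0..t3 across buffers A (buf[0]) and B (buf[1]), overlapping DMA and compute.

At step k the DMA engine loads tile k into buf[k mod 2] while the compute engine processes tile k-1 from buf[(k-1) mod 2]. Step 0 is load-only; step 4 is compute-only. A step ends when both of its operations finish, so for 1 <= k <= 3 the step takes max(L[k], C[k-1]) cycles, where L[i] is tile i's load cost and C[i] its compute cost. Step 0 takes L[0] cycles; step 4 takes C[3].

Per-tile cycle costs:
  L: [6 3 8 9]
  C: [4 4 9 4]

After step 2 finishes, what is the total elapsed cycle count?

end_cycle[2] = 18

[0] DMA t0→A (6c) ∥ CU idle ⇒ 6c, clock 6
[1] DMA t1→B (3c) ∥ CU A:t0 (4c) ⇒ 4c, clock 10
[2] DMA t2→A (8c) ∥ CU B:t1 (4c) ⇒ 8c, clock 18
[3] DMA t3→B (9c) ∥ CU A:t2 (9c) ⇒ 9c, clock 27
[4] DMA idle ∥ CU B:t3 (4c) ⇒ 4c, clock 31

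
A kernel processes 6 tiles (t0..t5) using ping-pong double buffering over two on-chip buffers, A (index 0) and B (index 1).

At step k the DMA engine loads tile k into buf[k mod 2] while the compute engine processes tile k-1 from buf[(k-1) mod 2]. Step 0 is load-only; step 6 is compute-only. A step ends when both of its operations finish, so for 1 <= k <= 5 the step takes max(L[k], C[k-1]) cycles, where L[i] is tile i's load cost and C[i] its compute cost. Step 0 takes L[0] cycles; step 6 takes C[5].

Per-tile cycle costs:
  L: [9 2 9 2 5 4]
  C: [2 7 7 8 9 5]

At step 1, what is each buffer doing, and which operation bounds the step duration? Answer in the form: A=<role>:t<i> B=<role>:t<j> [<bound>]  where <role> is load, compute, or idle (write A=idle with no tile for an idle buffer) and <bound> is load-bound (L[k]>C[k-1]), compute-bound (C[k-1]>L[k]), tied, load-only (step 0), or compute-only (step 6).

step 0: L[0]=9 → dur=9, Σ=9 | A=load:t0 B=idle [load-only]
step 1: L[1]=2 C[0]=2 → dur=2, Σ=11 | A=compute:t0 B=load:t1 [tied]
step 2: L[2]=9 C[1]=7 → dur=9, Σ=20 | A=load:t2 B=compute:t1 [load-bound]
step 3: L[3]=2 C[2]=7 → dur=7, Σ=27 | A=compute:t2 B=load:t3 [compute-bound]
step 4: L[4]=5 C[3]=8 → dur=8, Σ=35 | A=load:t4 B=compute:t3 [compute-bound]
step 5: L[5]=4 C[4]=9 → dur=9, Σ=44 | A=compute:t4 B=load:t5 [compute-bound]
step 6: C[5]=5 → dur=5, Σ=49 | A=idle B=compute:t5 [compute-only]

step 1: A=compute:t0 B=load:t1 [tied]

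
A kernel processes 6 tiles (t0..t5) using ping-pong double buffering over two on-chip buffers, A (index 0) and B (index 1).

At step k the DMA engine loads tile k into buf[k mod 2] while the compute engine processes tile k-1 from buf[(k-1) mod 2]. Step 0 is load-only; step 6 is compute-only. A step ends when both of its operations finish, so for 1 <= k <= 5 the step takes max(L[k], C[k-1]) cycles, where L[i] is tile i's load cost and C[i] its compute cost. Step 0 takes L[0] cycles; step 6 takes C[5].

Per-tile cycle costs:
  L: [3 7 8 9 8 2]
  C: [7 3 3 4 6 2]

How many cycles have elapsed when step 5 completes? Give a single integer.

end_cycle[5] = 41

step 0: L[0]=3 → dur=3, Σ=3 | A=load:t0 B=idle [load-only]
step 1: L[1]=7 C[0]=7 → dur=7, Σ=10 | A=compute:t0 B=load:t1 [tied]
step 2: L[2]=8 C[1]=3 → dur=8, Σ=18 | A=load:t2 B=compute:t1 [load-bound]
step 3: L[3]=9 C[2]=3 → dur=9, Σ=27 | A=compute:t2 B=load:t3 [load-bound]
step 4: L[4]=8 C[3]=4 → dur=8, Σ=35 | A=load:t4 B=compute:t3 [load-bound]
step 5: L[5]=2 C[4]=6 → dur=6, Σ=41 | A=compute:t4 B=load:t5 [compute-bound]
step 6: C[5]=2 → dur=2, Σ=43 | A=idle B=compute:t5 [compute-only]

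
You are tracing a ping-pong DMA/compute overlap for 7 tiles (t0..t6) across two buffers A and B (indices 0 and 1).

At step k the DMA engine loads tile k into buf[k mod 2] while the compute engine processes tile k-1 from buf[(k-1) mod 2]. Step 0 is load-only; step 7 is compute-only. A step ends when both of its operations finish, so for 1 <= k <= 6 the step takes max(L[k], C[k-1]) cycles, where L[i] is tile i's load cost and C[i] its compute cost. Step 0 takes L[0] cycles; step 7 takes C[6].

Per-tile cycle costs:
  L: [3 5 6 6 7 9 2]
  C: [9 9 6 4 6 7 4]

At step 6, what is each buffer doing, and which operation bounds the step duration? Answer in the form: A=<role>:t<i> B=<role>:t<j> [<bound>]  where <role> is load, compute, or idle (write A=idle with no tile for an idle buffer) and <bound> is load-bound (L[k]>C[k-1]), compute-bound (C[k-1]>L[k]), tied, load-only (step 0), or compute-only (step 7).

k=0 load=t0/3c comp=- wait=3 total=3
k=1 load=t1/5c comp=t0/9c wait=9 total=12
k=2 load=t2/6c comp=t1/9c wait=9 total=21
k=3 load=t3/6c comp=t2/6c wait=6 total=27
k=4 load=t4/7c comp=t3/4c wait=7 total=34
k=5 load=t5/9c comp=t4/6c wait=9 total=43
k=6 load=t6/2c comp=t5/7c wait=7 total=50
k=7 load=- comp=t6/4c wait=4 total=54

step 6: A=load:t6 B=compute:t5 [compute-bound]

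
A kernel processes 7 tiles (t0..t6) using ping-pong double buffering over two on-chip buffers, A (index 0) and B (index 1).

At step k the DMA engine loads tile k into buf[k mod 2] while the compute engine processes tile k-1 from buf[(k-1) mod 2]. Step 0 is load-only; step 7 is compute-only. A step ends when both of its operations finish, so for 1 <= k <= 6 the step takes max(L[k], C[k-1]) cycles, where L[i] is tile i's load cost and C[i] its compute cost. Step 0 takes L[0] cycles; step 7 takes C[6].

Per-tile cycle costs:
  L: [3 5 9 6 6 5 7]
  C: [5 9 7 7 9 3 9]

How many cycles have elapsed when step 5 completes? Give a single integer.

end_cycle[5] = 40

k=0 load=t0/3c comp=- wait=3 total=3
k=1 load=t1/5c comp=t0/5c wait=5 total=8
k=2 load=t2/9c comp=t1/9c wait=9 total=17
k=3 load=t3/6c comp=t2/7c wait=7 total=24
k=4 load=t4/6c comp=t3/7c wait=7 total=31
k=5 load=t5/5c comp=t4/9c wait=9 total=40
k=6 load=t6/7c comp=t5/3c wait=7 total=47
k=7 load=- comp=t6/9c wait=9 total=56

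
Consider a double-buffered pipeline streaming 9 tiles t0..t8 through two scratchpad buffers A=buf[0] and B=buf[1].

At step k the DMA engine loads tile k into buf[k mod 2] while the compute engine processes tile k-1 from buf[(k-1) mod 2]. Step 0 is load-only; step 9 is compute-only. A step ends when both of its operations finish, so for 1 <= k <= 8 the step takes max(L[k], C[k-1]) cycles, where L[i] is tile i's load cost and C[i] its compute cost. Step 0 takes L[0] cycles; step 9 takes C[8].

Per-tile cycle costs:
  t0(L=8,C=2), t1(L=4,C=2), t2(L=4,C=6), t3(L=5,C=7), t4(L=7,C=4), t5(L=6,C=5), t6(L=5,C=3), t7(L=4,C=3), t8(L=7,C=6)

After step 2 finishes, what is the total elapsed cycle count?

end_cycle[2] = 16

k=0 load=t0/8c comp=- wait=8 total=8
k=1 load=t1/4c comp=t0/2c wait=4 total=12
k=2 load=t2/4c comp=t1/2c wait=4 total=16
k=3 load=t3/5c comp=t2/6c wait=6 total=22
k=4 load=t4/7c comp=t3/7c wait=7 total=29
k=5 load=t5/6c comp=t4/4c wait=6 total=35
k=6 load=t6/5c comp=t5/5c wait=5 total=40
k=7 load=t7/4c comp=t6/3c wait=4 total=44
k=8 load=t8/7c comp=t7/3c wait=7 total=51
k=9 load=- comp=t8/6c wait=6 total=57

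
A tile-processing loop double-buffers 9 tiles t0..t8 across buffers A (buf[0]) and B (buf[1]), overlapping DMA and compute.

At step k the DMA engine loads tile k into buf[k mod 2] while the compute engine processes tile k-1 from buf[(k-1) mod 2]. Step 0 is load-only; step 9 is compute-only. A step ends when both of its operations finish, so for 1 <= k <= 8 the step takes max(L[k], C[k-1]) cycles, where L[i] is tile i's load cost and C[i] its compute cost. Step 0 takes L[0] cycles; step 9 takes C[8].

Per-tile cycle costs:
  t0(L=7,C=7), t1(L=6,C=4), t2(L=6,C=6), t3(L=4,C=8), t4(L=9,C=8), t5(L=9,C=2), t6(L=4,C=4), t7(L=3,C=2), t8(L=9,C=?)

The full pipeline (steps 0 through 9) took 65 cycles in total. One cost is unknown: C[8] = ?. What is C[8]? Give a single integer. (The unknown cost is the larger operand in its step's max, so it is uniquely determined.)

step 0 → dur = L[0]=7 = 7
step 1 → dur = max(L[1]=6, C[0]=7) = 7
step 2 → dur = max(L[2]=6, C[1]=4) = 6
step 3 → dur = max(L[3]=4, C[2]=6) = 6
step 4 → dur = max(L[4]=9, C[3]=8) = 9
step 5 → dur = max(L[5]=9, C[4]=8) = 9
step 6 → dur = max(L[6]=4, C[5]=2) = 4
step 7 → dur = max(L[7]=3, C[6]=4) = 4
step 8 → dur = max(L[8]=9, C[7]=2) = 9
step 9 → dur = C[8]=? = C[8]  (unknown; binding)
sum of known step durations = 61
dur[9] = total - known = 65 - 61 = 4
C[8] is the binding max in step 9, so C[8] = dur[9] = 4

C[8] = 4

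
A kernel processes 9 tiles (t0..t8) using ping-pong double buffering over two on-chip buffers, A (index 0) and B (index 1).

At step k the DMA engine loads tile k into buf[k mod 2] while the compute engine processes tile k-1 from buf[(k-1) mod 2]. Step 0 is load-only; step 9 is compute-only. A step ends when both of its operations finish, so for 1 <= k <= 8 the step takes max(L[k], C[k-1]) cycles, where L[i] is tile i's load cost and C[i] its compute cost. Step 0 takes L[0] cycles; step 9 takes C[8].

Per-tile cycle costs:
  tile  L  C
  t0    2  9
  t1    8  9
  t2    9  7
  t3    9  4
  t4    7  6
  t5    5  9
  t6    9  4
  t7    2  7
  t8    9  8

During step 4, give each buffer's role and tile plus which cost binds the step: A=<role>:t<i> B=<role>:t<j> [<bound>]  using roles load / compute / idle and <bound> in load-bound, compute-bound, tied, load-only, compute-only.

step 0: L[0]=2 → dur=2, Σ=2 | A=load:t0 B=idle [load-only]
step 1: L[1]=8 C[0]=9 → dur=9, Σ=11 | A=compute:t0 B=load:t1 [compute-bound]
step 2: L[2]=9 C[1]=9 → dur=9, Σ=20 | A=load:t2 B=compute:t1 [tied]
step 3: L[3]=9 C[2]=7 → dur=9, Σ=29 | A=compute:t2 B=load:t3 [load-bound]
step 4: L[4]=7 C[3]=4 → dur=7, Σ=36 | A=load:t4 B=compute:t3 [load-bound]
step 5: L[5]=5 C[4]=6 → dur=6, Σ=42 | A=compute:t4 B=load:t5 [compute-bound]
step 6: L[6]=9 C[5]=9 → dur=9, Σ=51 | A=load:t6 B=compute:t5 [tied]
step 7: L[7]=2 C[6]=4 → dur=4, Σ=55 | A=compute:t6 B=load:t7 [compute-bound]
step 8: L[8]=9 C[7]=7 → dur=9, Σ=64 | A=load:t8 B=compute:t7 [load-bound]
step 9: C[8]=8 → dur=8, Σ=72 | A=compute:t8 B=idle [compute-only]

step 4: A=load:t4 B=compute:t3 [load-bound]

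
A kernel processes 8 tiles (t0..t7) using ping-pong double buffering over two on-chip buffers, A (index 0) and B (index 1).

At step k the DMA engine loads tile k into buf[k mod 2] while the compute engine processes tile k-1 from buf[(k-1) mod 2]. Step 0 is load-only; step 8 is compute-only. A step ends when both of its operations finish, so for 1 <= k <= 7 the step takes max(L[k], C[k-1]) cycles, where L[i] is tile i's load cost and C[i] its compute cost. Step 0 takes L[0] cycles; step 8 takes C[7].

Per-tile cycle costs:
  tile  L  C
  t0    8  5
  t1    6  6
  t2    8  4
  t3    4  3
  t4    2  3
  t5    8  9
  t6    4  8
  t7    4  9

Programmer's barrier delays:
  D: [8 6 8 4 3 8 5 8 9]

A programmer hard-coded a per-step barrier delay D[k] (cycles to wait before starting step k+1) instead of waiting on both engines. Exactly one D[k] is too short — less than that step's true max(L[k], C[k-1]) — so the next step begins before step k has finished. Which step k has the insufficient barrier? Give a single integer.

k=0 barrier L[0]=8→8c, D[0]=8 ok
k=1 barrier max(L[1]=6,C[0]=5)→6c, D[1]=6 ok
k=2 barrier max(L[2]=8,C[1]=6)→8c, D[2]=8 ok
k=3 barrier max(L[3]=4,C[2]=4)→4c, D[3]=4 ok
k=4 barrier max(L[4]=2,C[3]=3)→3c, D[4]=3 ok
k=5 barrier max(L[5]=8,C[4]=3)→8c, D[5]=8 ok
k=6 barrier max(L[6]=4,C[5]=9)→9c, D[6]=5 SHORT
k=7 barrier max(L[7]=4,C[6]=8)→8c, D[7]=8 ok
k=8 barrier C[7]=9→9c, D[8]=9 ok

hazard at step 6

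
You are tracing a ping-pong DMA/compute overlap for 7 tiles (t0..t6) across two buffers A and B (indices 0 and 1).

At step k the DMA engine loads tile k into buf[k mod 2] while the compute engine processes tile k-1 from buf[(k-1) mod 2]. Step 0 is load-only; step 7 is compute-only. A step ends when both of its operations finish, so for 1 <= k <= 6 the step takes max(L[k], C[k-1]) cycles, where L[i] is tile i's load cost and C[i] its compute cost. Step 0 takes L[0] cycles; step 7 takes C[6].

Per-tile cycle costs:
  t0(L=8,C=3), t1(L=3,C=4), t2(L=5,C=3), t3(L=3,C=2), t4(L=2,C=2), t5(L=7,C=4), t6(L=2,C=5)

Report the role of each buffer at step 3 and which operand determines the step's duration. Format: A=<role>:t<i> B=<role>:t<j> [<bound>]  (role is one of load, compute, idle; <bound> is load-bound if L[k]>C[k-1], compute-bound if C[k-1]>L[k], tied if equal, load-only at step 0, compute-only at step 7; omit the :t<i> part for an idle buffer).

step 0: L[0]=8 → dur=8, Σ=8 | A=load:t0 B=idle [load-only]
step 1: L[1]=3 C[0]=3 → dur=3, Σ=11 | A=compute:t0 B=load:t1 [tied]
step 2: L[2]=5 C[1]=4 → dur=5, Σ=16 | A=load:t2 B=compute:t1 [load-bound]
step 3: L[3]=3 C[2]=3 → dur=3, Σ=19 | A=compute:t2 B=load:t3 [tied]
step 4: L[4]=2 C[3]=2 → dur=2, Σ=21 | A=load:t4 B=compute:t3 [tied]
step 5: L[5]=7 C[4]=2 → dur=7, Σ=28 | A=compute:t4 B=load:t5 [load-bound]
step 6: L[6]=2 C[5]=4 → dur=4, Σ=32 | A=load:t6 B=compute:t5 [compute-bound]
step 7: C[6]=5 → dur=5, Σ=37 | A=compute:t6 B=idle [compute-only]

step 3: A=compute:t2 B=load:t3 [tied]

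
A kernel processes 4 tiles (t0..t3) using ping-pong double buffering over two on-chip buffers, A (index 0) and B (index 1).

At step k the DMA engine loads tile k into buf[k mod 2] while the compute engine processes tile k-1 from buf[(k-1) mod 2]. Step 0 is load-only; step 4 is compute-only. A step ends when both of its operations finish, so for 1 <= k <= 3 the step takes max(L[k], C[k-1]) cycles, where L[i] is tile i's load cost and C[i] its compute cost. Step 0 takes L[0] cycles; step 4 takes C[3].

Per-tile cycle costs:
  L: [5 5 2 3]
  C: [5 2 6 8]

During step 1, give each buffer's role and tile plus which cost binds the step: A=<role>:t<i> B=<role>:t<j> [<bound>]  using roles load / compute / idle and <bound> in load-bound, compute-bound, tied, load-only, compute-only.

step 0: L[0]=5 → dur=5, Σ=5 | A=load:t0 B=idle [load-only]
step 1: L[1]=5 C[0]=5 → dur=5, Σ=10 | A=compute:t0 B=load:t1 [tied]
step 2: L[2]=2 C[1]=2 → dur=2, Σ=12 | A=load:t2 B=compute:t1 [tied]
step 3: L[3]=3 C[2]=6 → dur=6, Σ=18 | A=compute:t2 B=load:t3 [compute-bound]
step 4: C[3]=8 → dur=8, Σ=26 | A=idle B=compute:t3 [compute-only]

step 1: A=compute:t0 B=load:t1 [tied]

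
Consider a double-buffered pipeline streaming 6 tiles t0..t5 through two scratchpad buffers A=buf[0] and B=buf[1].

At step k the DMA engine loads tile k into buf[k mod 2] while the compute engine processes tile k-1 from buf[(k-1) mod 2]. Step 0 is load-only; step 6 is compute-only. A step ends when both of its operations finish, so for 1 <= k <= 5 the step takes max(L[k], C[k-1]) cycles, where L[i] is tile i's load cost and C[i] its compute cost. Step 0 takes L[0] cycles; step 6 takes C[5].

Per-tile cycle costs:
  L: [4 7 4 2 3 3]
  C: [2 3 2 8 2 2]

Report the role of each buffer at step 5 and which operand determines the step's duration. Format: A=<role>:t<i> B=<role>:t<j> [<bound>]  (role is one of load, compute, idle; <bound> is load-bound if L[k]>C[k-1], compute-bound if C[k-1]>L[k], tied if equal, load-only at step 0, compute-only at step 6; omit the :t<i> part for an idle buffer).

step 5: A=compute:t4 B=load:t5 [load-bound]

k=0 load=t0/4c comp=- wait=4 total=4
k=1 load=t1/7c comp=t0/2c wait=7 total=11
k=2 load=t2/4c comp=t1/3c wait=4 total=15
k=3 load=t3/2c comp=t2/2c wait=2 total=17
k=4 load=t4/3c comp=t3/8c wait=8 total=25
k=5 load=t5/3c comp=t4/2c wait=3 total=28
k=6 load=- comp=t5/2c wait=2 total=30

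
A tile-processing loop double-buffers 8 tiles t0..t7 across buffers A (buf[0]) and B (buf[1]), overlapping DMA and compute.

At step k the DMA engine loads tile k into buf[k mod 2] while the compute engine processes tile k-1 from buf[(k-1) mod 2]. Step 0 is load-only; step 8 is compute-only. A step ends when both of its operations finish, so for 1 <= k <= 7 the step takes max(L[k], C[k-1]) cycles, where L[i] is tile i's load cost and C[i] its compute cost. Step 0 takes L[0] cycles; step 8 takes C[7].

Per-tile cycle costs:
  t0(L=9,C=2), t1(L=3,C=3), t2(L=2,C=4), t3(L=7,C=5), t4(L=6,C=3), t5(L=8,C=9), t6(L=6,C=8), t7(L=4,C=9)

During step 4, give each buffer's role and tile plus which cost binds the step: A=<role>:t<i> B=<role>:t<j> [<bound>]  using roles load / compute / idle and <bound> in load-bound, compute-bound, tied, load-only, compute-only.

k=0 load=t0/9c comp=- wait=9 total=9
k=1 load=t1/3c comp=t0/2c wait=3 total=12
k=2 load=t2/2c comp=t1/3c wait=3 total=15
k=3 load=t3/7c comp=t2/4c wait=7 total=22
k=4 load=t4/6c comp=t3/5c wait=6 total=28
k=5 load=t5/8c comp=t4/3c wait=8 total=36
k=6 load=t6/6c comp=t5/9c wait=9 total=45
k=7 load=t7/4c comp=t6/8c wait=8 total=53
k=8 load=- comp=t7/9c wait=9 total=62

step 4: A=load:t4 B=compute:t3 [load-bound]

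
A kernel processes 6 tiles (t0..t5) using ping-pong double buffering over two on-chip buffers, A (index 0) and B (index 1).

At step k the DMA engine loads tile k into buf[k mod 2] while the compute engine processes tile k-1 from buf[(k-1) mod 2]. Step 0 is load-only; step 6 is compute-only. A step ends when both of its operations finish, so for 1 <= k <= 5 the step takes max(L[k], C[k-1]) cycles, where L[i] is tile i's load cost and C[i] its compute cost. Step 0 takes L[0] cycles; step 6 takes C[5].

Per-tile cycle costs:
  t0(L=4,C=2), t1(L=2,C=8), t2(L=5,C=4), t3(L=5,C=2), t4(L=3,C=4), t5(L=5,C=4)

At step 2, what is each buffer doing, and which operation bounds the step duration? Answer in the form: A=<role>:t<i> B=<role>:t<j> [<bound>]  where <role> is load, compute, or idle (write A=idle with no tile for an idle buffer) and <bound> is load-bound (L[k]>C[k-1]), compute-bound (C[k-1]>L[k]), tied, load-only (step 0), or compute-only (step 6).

step 2: A=load:t2 B=compute:t1 [compute-bound]

[0] DMA t0→A (4c) ∥ CU idle ⇒ 4c, clock 4
[1] DMA t1→B (2c) ∥ CU A:t0 (2c) ⇒ 2c, clock 6
[2] DMA t2→A (5c) ∥ CU B:t1 (8c) ⇒ 8c, clock 14
[3] DMA t3→B (5c) ∥ CU A:t2 (4c) ⇒ 5c, clock 19
[4] DMA t4→A (3c) ∥ CU B:t3 (2c) ⇒ 3c, clock 22
[5] DMA t5→B (5c) ∥ CU A:t4 (4c) ⇒ 5c, clock 27
[6] DMA idle ∥ CU B:t5 (4c) ⇒ 4c, clock 31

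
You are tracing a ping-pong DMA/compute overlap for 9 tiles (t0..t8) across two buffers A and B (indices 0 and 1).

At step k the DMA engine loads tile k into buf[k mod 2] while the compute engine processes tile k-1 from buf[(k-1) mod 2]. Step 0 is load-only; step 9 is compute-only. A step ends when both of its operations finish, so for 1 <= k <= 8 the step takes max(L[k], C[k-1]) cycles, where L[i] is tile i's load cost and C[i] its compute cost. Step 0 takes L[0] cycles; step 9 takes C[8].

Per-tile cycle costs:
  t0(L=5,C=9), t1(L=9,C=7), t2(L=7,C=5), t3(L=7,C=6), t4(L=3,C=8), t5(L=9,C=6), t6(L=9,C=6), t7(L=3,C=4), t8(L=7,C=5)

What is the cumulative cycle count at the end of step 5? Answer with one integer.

step 0: L[0]=5 → dur=5, Σ=5 | A=load:t0 B=idle [load-only]
step 1: L[1]=9 C[0]=9 → dur=9, Σ=14 | A=compute:t0 B=load:t1 [tied]
step 2: L[2]=7 C[1]=7 → dur=7, Σ=21 | A=load:t2 B=compute:t1 [tied]
step 3: L[3]=7 C[2]=5 → dur=7, Σ=28 | A=compute:t2 B=load:t3 [load-bound]
step 4: L[4]=3 C[3]=6 → dur=6, Σ=34 | A=load:t4 B=compute:t3 [compute-bound]
step 5: L[5]=9 C[4]=8 → dur=9, Σ=43 | A=compute:t4 B=load:t5 [load-bound]
step 6: L[6]=9 C[5]=6 → dur=9, Σ=52 | A=load:t6 B=compute:t5 [load-bound]
step 7: L[7]=3 C[6]=6 → dur=6, Σ=58 | A=compute:t6 B=load:t7 [compute-bound]
step 8: L[8]=7 C[7]=4 → dur=7, Σ=65 | A=load:t8 B=compute:t7 [load-bound]
step 9: C[8]=5 → dur=5, Σ=70 | A=compute:t8 B=idle [compute-only]

end_cycle[5] = 43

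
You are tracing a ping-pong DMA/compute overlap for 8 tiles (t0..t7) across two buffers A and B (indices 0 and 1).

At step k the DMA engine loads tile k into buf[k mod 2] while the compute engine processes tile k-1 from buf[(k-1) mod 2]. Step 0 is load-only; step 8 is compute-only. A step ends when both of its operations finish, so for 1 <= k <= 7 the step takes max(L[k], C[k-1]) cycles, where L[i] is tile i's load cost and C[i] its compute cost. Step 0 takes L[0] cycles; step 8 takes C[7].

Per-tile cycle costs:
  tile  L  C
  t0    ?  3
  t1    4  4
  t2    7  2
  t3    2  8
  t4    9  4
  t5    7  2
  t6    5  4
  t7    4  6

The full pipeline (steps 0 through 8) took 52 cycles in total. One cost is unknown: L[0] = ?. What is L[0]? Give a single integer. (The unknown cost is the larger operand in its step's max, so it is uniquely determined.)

L[0] = 8

step 0: dur = L[0]=? = L[0]  (unknown; binding)
step 1: dur = max(L[1]=4, C[0]=3) = 4
step 2: dur = max(L[2]=7, C[1]=4) = 7
step 3: dur = max(L[3]=2, C[2]=2) = 2
step 4: dur = max(L[4]=9, C[3]=8) = 9
step 5: dur = max(L[5]=7, C[4]=4) = 7
step 6: dur = max(L[6]=5, C[5]=2) = 5
step 7: dur = max(L[7]=4, C[6]=4) = 4
step 8: dur = C[7]=6 = 6
sum of known step durations = 44
dur[0] = total - known = 52 - 44 = 8
L[0] is the binding max in step 0, so L[0] = dur[0] = 8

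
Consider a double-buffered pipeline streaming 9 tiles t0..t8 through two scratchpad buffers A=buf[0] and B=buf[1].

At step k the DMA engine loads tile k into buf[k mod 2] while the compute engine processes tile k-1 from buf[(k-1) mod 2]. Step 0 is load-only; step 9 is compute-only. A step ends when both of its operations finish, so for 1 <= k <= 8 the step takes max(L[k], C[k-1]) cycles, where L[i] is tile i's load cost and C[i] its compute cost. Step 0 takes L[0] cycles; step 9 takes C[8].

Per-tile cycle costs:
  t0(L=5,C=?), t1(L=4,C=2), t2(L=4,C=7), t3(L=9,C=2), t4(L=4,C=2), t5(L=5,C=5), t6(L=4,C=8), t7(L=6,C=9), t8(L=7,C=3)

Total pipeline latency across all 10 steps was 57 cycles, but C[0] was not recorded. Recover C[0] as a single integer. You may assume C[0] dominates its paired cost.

step 0 = dur = L[0]=5 = 5
step 1 = dur = max(L[1]=4, C[0]=?) = C[0]  (unknown; binding)
step 2 = dur = max(L[2]=4, C[1]=2) = 4
step 3 = dur = max(L[3]=9, C[2]=7) = 9
step 4 = dur = max(L[4]=4, C[3]=2) = 4
step 5 = dur = max(L[5]=5, C[4]=2) = 5
step 6 = dur = max(L[6]=4, C[5]=5) = 5
step 7 = dur = max(L[7]=6, C[6]=8) = 8
step 8 = dur = max(L[8]=7, C[7]=9) = 9
step 9 = dur = C[8]=3 = 3
sum of known step durations = 52
dur[1] = total - known = 57 - 52 = 5
C[0] is the binding max in step 1, so C[0] = dur[1] = 5

C[0] = 5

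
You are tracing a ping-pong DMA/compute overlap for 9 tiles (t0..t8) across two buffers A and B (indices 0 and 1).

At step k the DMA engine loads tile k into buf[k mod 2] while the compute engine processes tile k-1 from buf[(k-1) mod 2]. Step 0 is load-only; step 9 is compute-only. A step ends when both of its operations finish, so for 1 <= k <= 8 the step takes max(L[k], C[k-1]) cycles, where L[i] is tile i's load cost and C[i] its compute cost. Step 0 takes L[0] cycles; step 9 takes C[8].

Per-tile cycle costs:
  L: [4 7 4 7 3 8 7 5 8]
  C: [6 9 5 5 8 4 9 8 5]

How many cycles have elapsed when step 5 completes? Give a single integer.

end_cycle[5] = 40

  0. 4=4c; end=4; A:t0 B:-
  1. max(7,6)=7c; end=11; A:t0 B:t1
  2. max(4,9)=9c; end=20; A:t2 B:t1
  3. max(7,5)=7c; end=27; A:t2 B:t3
  4. max(3,5)=5c; end=32; A:t4 B:t3
  5. max(8,8)=8c; end=40; A:t4 B:t5
  6. max(7,4)=7c; end=47; A:t6 B:t5
  7. max(5,9)=9c; end=56; A:t6 B:t7
  8. max(8,8)=8c; end=64; A:t8 B:t7
  9. 5=5c; end=69; A:t8 B:t7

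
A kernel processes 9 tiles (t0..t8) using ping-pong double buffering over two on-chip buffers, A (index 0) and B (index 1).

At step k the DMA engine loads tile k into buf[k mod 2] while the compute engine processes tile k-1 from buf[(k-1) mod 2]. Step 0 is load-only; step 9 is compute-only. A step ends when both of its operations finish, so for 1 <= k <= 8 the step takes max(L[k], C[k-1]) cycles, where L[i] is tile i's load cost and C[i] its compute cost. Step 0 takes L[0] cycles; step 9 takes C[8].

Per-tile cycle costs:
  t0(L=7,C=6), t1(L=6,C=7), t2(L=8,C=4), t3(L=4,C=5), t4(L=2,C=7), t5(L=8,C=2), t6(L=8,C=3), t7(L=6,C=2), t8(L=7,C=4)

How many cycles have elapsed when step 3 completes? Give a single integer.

end_cycle[3] = 25

[0] DMA t0→A (7c) ∥ CU idle ⇒ 7c, clock 7
[1] DMA t1→B (6c) ∥ CU A:t0 (6c) ⇒ 6c, clock 13
[2] DMA t2→A (8c) ∥ CU B:t1 (7c) ⇒ 8c, clock 21
[3] DMA t3→B (4c) ∥ CU A:t2 (4c) ⇒ 4c, clock 25
[4] DMA t4→A (2c) ∥ CU B:t3 (5c) ⇒ 5c, clock 30
[5] DMA t5→B (8c) ∥ CU A:t4 (7c) ⇒ 8c, clock 38
[6] DMA t6→A (8c) ∥ CU B:t5 (2c) ⇒ 8c, clock 46
[7] DMA t7→B (6c) ∥ CU A:t6 (3c) ⇒ 6c, clock 52
[8] DMA t8→A (7c) ∥ CU B:t7 (2c) ⇒ 7c, clock 59
[9] DMA idle ∥ CU A:t8 (4c) ⇒ 4c, clock 63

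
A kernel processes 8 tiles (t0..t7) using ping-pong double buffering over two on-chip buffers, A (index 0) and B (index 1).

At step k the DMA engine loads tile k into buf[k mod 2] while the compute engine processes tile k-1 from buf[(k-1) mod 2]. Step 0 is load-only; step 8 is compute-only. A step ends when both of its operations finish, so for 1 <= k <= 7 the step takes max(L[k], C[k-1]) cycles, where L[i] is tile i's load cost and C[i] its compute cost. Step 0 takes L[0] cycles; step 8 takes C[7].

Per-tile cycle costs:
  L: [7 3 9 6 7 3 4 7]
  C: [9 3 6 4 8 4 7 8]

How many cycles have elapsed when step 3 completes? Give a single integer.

[0] DMA t0→A (7c) ∥ CU idle ⇒ 7c, clock 7
[1] DMA t1→B (3c) ∥ CU A:t0 (9c) ⇒ 9c, clock 16
[2] DMA t2→A (9c) ∥ CU B:t1 (3c) ⇒ 9c, clock 25
[3] DMA t3→B (6c) ∥ CU A:t2 (6c) ⇒ 6c, clock 31
[4] DMA t4→A (7c) ∥ CU B:t3 (4c) ⇒ 7c, clock 38
[5] DMA t5→B (3c) ∥ CU A:t4 (8c) ⇒ 8c, clock 46
[6] DMA t6→A (4c) ∥ CU B:t5 (4c) ⇒ 4c, clock 50
[7] DMA t7→B (7c) ∥ CU A:t6 (7c) ⇒ 7c, clock 57
[8] DMA idle ∥ CU B:t7 (8c) ⇒ 8c, clock 65

end_cycle[3] = 31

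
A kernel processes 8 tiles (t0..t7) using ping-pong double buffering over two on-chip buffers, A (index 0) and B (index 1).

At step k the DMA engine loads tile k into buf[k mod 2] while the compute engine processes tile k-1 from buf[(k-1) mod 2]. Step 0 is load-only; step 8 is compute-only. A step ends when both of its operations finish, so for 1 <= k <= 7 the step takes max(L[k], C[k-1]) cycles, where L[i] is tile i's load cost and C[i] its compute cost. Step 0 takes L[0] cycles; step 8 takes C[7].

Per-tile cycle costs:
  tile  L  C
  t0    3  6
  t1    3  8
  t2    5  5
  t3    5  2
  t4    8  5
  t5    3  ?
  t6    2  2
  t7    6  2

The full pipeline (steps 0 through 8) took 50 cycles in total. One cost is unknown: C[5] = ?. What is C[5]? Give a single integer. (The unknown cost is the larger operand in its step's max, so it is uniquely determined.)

C[5] = 7

step 0: dur = L[0]=3 = 3
step 1: dur = max(L[1]=3, C[0]=6) = 6
step 2: dur = max(L[2]=5, C[1]=8) = 8
step 3: dur = max(L[3]=5, C[2]=5) = 5
step 4: dur = max(L[4]=8, C[3]=2) = 8
step 5: dur = max(L[5]=3, C[4]=5) = 5
step 6: dur = max(L[6]=2, C[5]=?) = C[5]  (unknown; binding)
step 7: dur = max(L[7]=6, C[6]=2) = 6
step 8: dur = C[7]=2 = 2
sum of known step durations = 43
dur[6] = total - known = 50 - 43 = 7
C[5] is the binding max in step 6, so C[5] = dur[6] = 7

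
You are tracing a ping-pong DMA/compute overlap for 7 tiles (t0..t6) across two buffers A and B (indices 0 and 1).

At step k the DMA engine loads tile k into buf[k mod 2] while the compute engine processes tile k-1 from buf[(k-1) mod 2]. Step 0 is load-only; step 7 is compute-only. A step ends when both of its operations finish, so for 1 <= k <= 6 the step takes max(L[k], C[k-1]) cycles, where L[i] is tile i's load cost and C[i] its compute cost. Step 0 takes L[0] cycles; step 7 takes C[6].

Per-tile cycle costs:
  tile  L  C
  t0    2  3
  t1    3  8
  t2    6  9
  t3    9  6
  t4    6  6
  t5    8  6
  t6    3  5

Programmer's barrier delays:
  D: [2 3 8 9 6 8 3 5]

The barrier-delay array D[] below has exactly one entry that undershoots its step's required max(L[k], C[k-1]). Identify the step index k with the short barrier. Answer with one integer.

[0] required=L[0]=2=2 vs D=2 ok
[1] required=max(L[1]=3,C[0]=3)=3 vs D=3 ok
[2] required=max(L[2]=6,C[1]=8)=8 vs D=8 ok
[3] required=max(L[3]=9,C[2]=9)=9 vs D=9 ok
[4] required=max(L[4]=6,C[3]=6)=6 vs D=6 ok
[5] required=max(L[5]=8,C[4]=6)=8 vs D=8 ok
[6] required=max(L[6]=3,C[5]=6)=6 vs D=3 SHORT
[7] required=C[6]=5=5 vs D=5 ok

hazard at step 6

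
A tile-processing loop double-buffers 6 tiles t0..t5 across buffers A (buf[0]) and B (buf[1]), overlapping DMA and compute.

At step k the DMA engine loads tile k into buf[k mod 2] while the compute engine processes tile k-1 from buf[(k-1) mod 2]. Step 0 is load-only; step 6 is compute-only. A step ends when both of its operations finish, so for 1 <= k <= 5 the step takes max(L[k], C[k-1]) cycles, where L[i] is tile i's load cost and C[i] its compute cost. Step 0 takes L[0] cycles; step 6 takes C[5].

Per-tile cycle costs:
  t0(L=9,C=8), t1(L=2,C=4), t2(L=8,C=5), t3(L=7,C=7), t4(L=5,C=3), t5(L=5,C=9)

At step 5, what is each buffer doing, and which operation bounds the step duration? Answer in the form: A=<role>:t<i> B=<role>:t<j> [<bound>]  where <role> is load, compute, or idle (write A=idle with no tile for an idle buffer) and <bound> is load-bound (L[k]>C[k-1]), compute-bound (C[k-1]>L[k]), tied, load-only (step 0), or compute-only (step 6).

step 0: L[0]=9 → dur=9, Σ=9 | A=load:t0 B=idle [load-only]
step 1: L[1]=2 C[0]=8 → dur=8, Σ=17 | A=compute:t0 B=load:t1 [compute-bound]
step 2: L[2]=8 C[1]=4 → dur=8, Σ=25 | A=load:t2 B=compute:t1 [load-bound]
step 3: L[3]=7 C[2]=5 → dur=7, Σ=32 | A=compute:t2 B=load:t3 [load-bound]
step 4: L[4]=5 C[3]=7 → dur=7, Σ=39 | A=load:t4 B=compute:t3 [compute-bound]
step 5: L[5]=5 C[4]=3 → dur=5, Σ=44 | A=compute:t4 B=load:t5 [load-bound]
step 6: C[5]=9 → dur=9, Σ=53 | A=idle B=compute:t5 [compute-only]

step 5: A=compute:t4 B=load:t5 [load-bound]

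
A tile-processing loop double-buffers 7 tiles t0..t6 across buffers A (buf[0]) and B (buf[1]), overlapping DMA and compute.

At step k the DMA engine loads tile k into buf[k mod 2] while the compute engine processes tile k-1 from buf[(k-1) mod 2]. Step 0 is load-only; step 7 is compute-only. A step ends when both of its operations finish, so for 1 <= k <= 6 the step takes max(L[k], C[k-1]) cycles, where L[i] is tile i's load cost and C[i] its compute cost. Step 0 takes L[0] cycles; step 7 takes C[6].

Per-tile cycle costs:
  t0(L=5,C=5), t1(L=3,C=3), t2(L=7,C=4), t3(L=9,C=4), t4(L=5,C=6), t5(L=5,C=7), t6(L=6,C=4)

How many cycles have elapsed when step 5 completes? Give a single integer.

end_cycle[5] = 37

  0. 5=5c; end=5; A:t0 B:-
  1. max(3,5)=5c; end=10; A:t0 B:t1
  2. max(7,3)=7c; end=17; A:t2 B:t1
  3. max(9,4)=9c; end=26; A:t2 B:t3
  4. max(5,4)=5c; end=31; A:t4 B:t3
  5. max(5,6)=6c; end=37; A:t4 B:t5
  6. max(6,7)=7c; end=44; A:t6 B:t5
  7. 4=4c; end=48; A:t6 B:t5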